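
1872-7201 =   -  5329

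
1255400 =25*50216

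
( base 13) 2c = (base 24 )1e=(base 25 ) 1d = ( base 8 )46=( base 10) 38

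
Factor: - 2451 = -3^1*19^1*43^1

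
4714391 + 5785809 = 10500200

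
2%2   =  0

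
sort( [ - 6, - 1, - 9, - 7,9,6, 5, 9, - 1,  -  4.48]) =[ - 9, - 7, - 6,  -  4.48,  -  1,- 1, 5,6, 9, 9] 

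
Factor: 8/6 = 2^2*3^(-1 ) = 4/3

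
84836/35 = 2423 + 31/35 = 2423.89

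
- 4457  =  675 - 5132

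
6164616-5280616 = 884000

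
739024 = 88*8398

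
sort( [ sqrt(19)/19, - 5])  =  [-5,sqrt( 19)/19 ] 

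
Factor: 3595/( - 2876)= - 5/4=-2^( - 2 )*5^1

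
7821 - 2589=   5232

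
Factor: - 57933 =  - 3^2*41^1*157^1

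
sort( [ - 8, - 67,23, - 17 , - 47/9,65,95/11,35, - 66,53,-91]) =[ - 91, - 67, - 66,  -  17,-8, - 47/9,95/11,23, 35,53,  65]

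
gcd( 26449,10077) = 1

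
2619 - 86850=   -  84231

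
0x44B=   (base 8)2113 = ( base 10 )1099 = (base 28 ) 1b7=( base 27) 1dj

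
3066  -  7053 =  - 3987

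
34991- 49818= - 14827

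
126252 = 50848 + 75404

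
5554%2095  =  1364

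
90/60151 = 90/60151  =  0.00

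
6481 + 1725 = 8206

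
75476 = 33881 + 41595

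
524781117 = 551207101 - 26425984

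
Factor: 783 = 3^3*29^1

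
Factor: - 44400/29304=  - 50/33 = - 2^1*3^(  -  1) * 5^2*11^(-1)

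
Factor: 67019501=263^1*254827^1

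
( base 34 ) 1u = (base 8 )100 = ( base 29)26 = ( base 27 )2a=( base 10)64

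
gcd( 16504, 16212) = 4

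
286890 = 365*786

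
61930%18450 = 6580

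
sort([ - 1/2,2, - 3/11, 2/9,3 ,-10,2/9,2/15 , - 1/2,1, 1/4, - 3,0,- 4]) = [-10, - 4, -3, - 1/2, - 1/2,-3/11,0, 2/15,2/9,2/9 , 1/4, 1, 2,3]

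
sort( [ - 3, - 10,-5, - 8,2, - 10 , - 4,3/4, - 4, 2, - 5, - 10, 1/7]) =[ - 10, - 10 ,-10, - 8, - 5, - 5,-4, - 4,- 3, 1/7,3/4,2, 2] 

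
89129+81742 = 170871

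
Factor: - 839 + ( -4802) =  - 5641^1  =  -5641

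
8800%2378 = 1666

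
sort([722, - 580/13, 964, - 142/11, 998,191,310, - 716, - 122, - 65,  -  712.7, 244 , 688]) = [  -  716, - 712.7, - 122, - 65, - 580/13, - 142/11, 191,  244, 310, 688 , 722, 964,  998]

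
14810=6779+8031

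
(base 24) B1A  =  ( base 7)24400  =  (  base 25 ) A4K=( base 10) 6370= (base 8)14342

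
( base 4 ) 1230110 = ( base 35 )5N2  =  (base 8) 15424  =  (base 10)6932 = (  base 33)6C2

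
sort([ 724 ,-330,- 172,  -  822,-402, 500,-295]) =[ - 822, - 402,-330,-295, - 172,500,724]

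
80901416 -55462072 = 25439344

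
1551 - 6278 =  - 4727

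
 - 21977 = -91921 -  - 69944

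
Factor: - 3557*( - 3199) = 7^1*457^1 * 3557^1=11378843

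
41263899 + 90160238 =131424137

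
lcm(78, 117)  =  234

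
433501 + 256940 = 690441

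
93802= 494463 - 400661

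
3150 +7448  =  10598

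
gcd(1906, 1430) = 2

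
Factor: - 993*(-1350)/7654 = 3^4*5^2*43^(  -  1)* 89^ ( - 1 )*331^1 = 670275/3827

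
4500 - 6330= - 1830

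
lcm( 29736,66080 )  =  594720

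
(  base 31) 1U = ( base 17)3a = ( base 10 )61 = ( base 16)3d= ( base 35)1Q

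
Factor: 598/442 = 17^( - 1)*23^1 =23/17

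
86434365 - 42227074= 44207291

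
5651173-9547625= - 3896452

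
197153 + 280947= 478100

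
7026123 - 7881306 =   -  855183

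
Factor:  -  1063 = - 1063^1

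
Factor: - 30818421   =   - 3^3*1141423^1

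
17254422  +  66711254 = 83965676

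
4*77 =308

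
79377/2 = 79377/2 = 39688.50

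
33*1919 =63327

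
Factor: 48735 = 3^3*5^1 * 19^2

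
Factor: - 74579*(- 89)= 17^1*41^1*89^1*107^1 = 6637531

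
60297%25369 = 9559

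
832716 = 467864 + 364852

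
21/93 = 7/31 =0.23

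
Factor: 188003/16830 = 2^( - 1 )*3^(-2 )*5^(-1 )*11^( - 1)*11059^1 = 11059/990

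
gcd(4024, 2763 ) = 1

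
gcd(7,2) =1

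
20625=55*375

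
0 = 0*890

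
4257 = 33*129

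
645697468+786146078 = 1431843546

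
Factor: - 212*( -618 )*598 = 78347568 = 2^4 *3^1*13^1*23^1*53^1 *103^1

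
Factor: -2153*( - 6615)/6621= 4747365/2207 = 3^2*5^1 * 7^2  *2153^1*2207^( - 1)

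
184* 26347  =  4847848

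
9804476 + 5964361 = 15768837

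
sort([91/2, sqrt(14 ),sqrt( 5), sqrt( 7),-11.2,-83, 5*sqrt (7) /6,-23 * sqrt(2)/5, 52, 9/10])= [-83,- 11.2 , - 23*sqrt( 2)/5, 9/10, 5*sqrt (7) /6,sqrt( 5),sqrt(7), sqrt( 14 ), 91/2,52]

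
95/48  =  95/48  =  1.98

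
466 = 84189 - 83723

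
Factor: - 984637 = - 19^1*29^1*1787^1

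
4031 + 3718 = 7749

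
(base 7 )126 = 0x45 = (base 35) 1Y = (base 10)69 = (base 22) 33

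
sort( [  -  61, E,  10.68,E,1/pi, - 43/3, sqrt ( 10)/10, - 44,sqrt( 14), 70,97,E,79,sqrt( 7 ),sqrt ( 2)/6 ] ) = [ - 61 ,  -  44,-43/3, sqrt( 2) /6,sqrt (10)/10,  1/pi, sqrt( 7),E,E,E,sqrt(14 ),10.68, 70, 79,97]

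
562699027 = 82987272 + 479711755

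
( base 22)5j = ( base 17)7a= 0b10000001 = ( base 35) 3o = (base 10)129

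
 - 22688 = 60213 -82901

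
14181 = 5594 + 8587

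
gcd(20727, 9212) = 2303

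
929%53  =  28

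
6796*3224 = 21910304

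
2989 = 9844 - 6855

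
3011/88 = 3011/88=34.22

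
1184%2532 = 1184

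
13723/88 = 155 + 83/88 = 155.94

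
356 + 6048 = 6404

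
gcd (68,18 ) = 2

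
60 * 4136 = 248160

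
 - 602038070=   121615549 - 723653619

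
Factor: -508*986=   -  500888 = -2^3*17^1*29^1*127^1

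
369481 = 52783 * 7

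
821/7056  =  821/7056 = 0.12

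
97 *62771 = 6088787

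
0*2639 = 0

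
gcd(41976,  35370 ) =18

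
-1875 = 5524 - 7399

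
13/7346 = 13/7346 = 0.00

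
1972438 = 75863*26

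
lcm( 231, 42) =462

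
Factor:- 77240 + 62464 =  - 2^3 * 1847^1 = - 14776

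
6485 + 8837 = 15322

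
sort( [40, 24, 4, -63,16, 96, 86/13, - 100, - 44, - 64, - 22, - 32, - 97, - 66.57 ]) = [ - 100,- 97, - 66.57 , -64,-63, - 44, - 32, - 22, 4,86/13,16 , 24, 40, 96]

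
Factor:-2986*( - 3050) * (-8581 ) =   -  78149741300 =- 2^2*5^2 *61^1*1493^1*8581^1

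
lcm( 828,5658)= 33948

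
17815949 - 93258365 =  -75442416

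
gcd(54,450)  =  18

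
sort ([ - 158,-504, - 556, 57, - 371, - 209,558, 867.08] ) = [ - 556, - 504, - 371, - 209, - 158 , 57,558,867.08 ]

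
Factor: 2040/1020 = 2^1 = 2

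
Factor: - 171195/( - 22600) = 2^ ( - 3) * 3^1 * 5^(  -  1 )* 101^1 = 303/40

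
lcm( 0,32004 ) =0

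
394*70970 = 27962180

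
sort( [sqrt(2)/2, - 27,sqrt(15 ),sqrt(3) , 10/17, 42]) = [ - 27, 10/17,sqrt (2) /2,sqrt(3),sqrt (15),42]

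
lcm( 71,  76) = 5396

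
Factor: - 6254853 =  - 3^1* 11^2*17231^1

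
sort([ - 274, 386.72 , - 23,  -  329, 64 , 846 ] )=[ - 329, - 274,-23,64 , 386.72,846 ]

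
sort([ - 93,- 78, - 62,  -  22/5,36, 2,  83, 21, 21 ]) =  [-93,-78 ,-62,-22/5,  2,21,  21, 36, 83]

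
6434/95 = 6434/95 = 67.73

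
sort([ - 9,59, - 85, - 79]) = [-85, - 79, - 9  ,  59]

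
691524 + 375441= 1066965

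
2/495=2/495= 0.00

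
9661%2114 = 1205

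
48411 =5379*9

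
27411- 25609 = 1802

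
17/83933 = 17/83933 = 0.00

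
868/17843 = 124/2549 =0.05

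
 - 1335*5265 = - 7028775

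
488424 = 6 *81404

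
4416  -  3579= 837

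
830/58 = 14+9/29 = 14.31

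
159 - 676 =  - 517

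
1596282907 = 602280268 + 994002639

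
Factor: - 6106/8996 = -3053/4498 = - 2^( - 1 )*13^( - 1)*43^1*71^1*173^( - 1) 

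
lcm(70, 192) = 6720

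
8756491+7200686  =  15957177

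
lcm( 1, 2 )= 2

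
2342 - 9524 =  - 7182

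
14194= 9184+5010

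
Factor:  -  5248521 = -3^2 *583169^1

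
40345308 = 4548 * 8871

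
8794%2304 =1882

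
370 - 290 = 80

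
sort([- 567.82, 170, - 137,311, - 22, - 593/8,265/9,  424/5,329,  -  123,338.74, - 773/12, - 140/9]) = [- 567.82, - 137, - 123, - 593/8, - 773/12,-22, - 140/9, 265/9,  424/5,170, 311,329,  338.74] 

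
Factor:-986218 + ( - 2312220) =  - 3298438 = -  2^1*11^1*13^1*19^1*607^1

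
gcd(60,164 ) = 4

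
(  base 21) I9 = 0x183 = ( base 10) 387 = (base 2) 110000011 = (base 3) 112100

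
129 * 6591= 850239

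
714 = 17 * 42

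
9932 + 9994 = 19926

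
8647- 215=8432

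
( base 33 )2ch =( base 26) 3lh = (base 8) 5037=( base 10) 2591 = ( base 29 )32a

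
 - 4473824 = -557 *8032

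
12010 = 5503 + 6507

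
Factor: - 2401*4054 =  - 9733654 = - 2^1*7^4*2027^1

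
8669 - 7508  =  1161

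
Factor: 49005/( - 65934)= - 2^( - 1 )*5^1*11^1*37^ ( - 1 ) = -55/74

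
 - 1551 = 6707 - 8258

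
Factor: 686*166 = 113876 = 2^2*7^3*83^1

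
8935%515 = 180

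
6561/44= 149 + 5/44 =149.11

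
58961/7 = 8423 = 8423.00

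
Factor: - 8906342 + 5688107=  -3218235 = - 3^1*5^1*103^1*2083^1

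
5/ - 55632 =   -  5/55632 = -0.00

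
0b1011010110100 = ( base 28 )7BG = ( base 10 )5812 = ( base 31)61f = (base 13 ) 2851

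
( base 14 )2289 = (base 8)13561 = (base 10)6001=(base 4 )1131301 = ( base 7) 23332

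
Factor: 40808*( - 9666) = - 394450128 =- 2^4*3^3*179^1 * 5101^1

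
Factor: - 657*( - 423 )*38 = 10560618 = 2^1* 3^4*19^1*47^1 *73^1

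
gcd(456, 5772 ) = 12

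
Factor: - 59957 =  - 59957^1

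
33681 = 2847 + 30834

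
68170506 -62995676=5174830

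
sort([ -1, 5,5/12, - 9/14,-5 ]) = [- 5, - 1, - 9/14,  5/12, 5]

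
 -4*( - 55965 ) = 223860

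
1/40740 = 1/40740 = 0.00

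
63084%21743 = 19598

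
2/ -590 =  - 1/295 = - 0.00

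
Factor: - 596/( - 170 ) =2^1* 5^( - 1) * 17^( - 1)*149^1 = 298/85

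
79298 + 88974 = 168272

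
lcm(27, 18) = 54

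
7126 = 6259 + 867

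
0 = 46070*0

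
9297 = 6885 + 2412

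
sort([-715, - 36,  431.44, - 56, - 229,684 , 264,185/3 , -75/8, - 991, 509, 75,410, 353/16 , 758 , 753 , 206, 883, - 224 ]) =[ - 991, -715,-229, - 224 , - 56 , - 36, - 75/8,353/16,  185/3,75, 206 , 264,  410, 431.44 , 509, 684, 753,  758, 883] 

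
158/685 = 158/685 = 0.23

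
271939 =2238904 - 1966965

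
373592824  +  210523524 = 584116348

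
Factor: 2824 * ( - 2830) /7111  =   -2^4*5^1*13^ ( - 1 )*283^1 *353^1*547^( - 1) = -7991920/7111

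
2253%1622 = 631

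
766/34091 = 766/34091 = 0.02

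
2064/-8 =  - 258/1=- 258.00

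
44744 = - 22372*(- 2 ) 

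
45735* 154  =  7043190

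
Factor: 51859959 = 3^1* 3343^1*5171^1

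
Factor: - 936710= - 2^1*5^1*47^1*1993^1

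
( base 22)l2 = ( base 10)464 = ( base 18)17E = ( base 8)720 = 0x1D0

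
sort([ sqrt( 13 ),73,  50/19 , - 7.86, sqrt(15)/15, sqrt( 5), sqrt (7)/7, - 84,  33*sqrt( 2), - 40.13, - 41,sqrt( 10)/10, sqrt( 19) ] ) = [ - 84, - 41,-40.13, - 7.86,  sqrt(15)/15,  sqrt( 10 ) /10,  sqrt(7) /7  ,  sqrt(5 ),  50/19, sqrt( 13 ),sqrt(19),33*sqrt( 2),73 ] 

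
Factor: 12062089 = 13^1*927853^1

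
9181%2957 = 310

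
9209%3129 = 2951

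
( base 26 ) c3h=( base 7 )32633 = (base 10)8207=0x200F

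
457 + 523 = 980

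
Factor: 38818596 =2^2*3^1* 19^1*89^1*1913^1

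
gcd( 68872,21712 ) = 8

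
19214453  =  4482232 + 14732221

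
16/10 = 1 + 3/5  =  1.60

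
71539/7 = 10219 + 6/7 = 10219.86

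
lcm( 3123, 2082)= 6246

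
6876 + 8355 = 15231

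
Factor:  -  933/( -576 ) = 2^( - 6)*3^( - 1) * 311^1 = 311/192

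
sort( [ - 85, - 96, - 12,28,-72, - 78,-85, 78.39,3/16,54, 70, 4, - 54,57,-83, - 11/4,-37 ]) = [ - 96, - 85, - 85 ,-83, - 78 ,  -  72,-54, - 37, - 12, - 11/4,3/16,4,28,54, 57,70,78.39]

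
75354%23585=4599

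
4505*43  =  193715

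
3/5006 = 3/5006 =0.00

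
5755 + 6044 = 11799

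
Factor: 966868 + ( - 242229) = 724639^1 = 724639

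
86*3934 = 338324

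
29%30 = 29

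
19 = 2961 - 2942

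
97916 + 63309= 161225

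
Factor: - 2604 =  - 2^2 * 3^1*7^1*31^1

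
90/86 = 45/43 = 1.05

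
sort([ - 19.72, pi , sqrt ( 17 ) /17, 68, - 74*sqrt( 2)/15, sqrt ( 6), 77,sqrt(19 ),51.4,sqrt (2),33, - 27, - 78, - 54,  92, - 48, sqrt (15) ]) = [ - 78, - 54, - 48, - 27, - 19.72, - 74*sqrt ( 2 )/15,sqrt(17) /17,  sqrt( 2),sqrt( 6),pi,sqrt( 15),  sqrt ( 19),33, 51.4,68,77,92]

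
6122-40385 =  - 34263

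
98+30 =128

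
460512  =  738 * 624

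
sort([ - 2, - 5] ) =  [ - 5, - 2]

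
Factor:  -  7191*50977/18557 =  - 3^2*7^( - 1)*11^( - 1)*17^1 * 19^1 * 47^1 * 241^( - 1 )*2683^1 = - 366575607/18557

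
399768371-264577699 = 135190672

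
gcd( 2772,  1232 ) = 308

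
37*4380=162060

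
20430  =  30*681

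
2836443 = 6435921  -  3599478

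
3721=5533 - 1812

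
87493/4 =87493/4 = 21873.25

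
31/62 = 1/2 =0.50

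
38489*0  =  0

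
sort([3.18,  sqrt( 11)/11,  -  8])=[ - 8,sqrt (11)/11 , 3.18] 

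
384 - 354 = 30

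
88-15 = 73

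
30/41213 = 30/41213 = 0.00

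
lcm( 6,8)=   24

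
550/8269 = 550/8269=0.07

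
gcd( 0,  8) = 8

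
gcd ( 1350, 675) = 675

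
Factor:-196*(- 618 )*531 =2^3*3^3*7^2*59^1*103^1  =  64318968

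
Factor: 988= 2^2 * 13^1 * 19^1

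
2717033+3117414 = 5834447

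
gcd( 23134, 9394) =2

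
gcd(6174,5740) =14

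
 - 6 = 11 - 17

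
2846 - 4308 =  - 1462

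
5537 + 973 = 6510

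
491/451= 491/451 = 1.09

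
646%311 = 24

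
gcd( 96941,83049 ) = 1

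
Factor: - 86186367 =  - 3^2*9576263^1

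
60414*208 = 12566112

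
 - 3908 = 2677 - 6585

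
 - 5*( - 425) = 2125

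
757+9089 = 9846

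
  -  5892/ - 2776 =1473/694 = 2.12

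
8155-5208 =2947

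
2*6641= 13282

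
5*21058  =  105290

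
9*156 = 1404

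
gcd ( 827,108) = 1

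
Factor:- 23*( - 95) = 2185 =5^1 * 19^1*23^1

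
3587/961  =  3  +  704/961= 3.73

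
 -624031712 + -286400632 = -910432344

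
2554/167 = 15 + 49/167 = 15.29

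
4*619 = 2476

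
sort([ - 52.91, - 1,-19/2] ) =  [-52.91, - 19/2, - 1] 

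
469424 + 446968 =916392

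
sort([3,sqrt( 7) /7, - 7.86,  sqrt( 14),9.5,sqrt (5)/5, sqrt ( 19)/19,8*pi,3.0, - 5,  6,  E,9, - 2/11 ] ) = [ - 7.86, - 5, - 2/11,sqrt(19 )/19,sqrt( 7)/7, sqrt( 5)/5,E,3,3.0,sqrt( 14),6, 9, 9.5,8*pi]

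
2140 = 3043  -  903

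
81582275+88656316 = 170238591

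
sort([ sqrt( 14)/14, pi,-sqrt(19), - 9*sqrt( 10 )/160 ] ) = [  -  sqrt( 19),  -  9*sqrt(10)/160, sqrt(14 ) /14,pi] 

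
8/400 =1/50 = 0.02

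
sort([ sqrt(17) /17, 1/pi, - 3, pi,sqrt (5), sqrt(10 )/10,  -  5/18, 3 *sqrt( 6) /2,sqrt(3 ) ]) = [ - 3,-5/18,  sqrt( 17 ) /17, sqrt( 10 ) /10,1/pi, sqrt(3), sqrt ( 5),pi, 3*sqrt(6 ) /2] 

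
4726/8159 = 4726/8159 = 0.58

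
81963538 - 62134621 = 19828917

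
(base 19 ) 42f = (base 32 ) 1ep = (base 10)1497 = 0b10111011001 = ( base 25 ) 29m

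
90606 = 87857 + 2749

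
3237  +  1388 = 4625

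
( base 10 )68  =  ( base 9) 75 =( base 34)20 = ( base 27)2E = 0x44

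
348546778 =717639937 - 369093159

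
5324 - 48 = 5276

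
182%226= 182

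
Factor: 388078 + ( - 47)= 388031=7^2*7919^1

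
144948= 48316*3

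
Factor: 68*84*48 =2^8  *3^2*7^1*17^1 = 274176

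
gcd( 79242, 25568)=94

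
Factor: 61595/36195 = 3^ ( - 1)*19^(  -  1)*97^1 = 97/57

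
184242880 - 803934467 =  -619691587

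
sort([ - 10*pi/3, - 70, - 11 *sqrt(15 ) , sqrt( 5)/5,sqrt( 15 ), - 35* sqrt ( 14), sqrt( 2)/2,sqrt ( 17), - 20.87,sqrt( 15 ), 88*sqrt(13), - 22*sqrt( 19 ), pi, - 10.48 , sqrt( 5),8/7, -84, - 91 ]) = [ - 35*sqrt(14),  -  22*sqrt ( 19), - 91, - 84,- 70, - 11*sqrt( 15), - 20.87, - 10.48, - 10*pi/3, sqrt(5)/5, sqrt( 2 )/2, 8/7,  sqrt( 5),pi, sqrt(15),  sqrt( 15 ),  sqrt(17), 88*sqrt(13)]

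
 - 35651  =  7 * ( - 5093) 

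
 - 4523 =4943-9466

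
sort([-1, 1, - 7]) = [  -  7, - 1,1 ]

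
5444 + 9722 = 15166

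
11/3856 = 11/3856 = 0.00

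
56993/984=57 + 905/984=57.92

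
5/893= 5/893 = 0.01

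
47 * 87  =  4089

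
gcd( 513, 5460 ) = 3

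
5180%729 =77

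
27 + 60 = 87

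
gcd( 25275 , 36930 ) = 15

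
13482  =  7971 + 5511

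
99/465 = 33/155=0.21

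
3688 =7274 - 3586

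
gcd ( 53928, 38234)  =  14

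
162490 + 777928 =940418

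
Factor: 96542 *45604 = 2^3*13^1*877^1*48271^1 = 4402701368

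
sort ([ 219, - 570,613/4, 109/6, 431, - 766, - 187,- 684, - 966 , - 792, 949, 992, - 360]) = [ - 966, - 792, - 766,- 684,-570, - 360, - 187,109/6, 613/4,  219,431,949,992] 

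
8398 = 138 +8260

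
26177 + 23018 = 49195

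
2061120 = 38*54240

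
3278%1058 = 104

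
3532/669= 5+187/669 = 5.28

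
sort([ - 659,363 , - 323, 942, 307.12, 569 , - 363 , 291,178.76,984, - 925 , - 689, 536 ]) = [ - 925, - 689 , - 659, - 363, - 323, 178.76,291 , 307.12,363,  536,569,942,984 ]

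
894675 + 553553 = 1448228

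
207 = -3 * ( - 69)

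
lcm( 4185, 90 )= 8370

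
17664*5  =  88320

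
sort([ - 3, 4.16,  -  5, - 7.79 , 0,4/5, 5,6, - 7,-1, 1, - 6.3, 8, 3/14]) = [ - 7.79, -7, - 6.3, - 5, - 3, - 1,0, 3/14, 4/5,1, 4.16 , 5, 6,8] 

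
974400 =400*2436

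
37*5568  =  206016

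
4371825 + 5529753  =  9901578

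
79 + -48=31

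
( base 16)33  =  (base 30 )1l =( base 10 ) 51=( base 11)47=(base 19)2d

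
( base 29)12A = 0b1110001101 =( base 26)18P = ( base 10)909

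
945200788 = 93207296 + 851993492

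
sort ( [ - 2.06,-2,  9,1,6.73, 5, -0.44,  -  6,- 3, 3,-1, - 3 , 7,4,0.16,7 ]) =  [-6,-3, -3, -2.06, -2,  -  1, - 0.44,0.16,  1,3,  4 , 5,  6.73,7,7, 9]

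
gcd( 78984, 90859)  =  1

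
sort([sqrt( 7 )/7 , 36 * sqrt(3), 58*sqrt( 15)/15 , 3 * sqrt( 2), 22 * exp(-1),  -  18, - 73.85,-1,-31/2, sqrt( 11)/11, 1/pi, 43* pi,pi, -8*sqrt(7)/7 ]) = [ - 73.85, - 18, - 31/2,-8 *sqrt( 7) /7,  -  1,sqrt( 11) /11, 1/pi, sqrt(7)/7,pi,3*sqrt(2),22*exp(-1) , 58 * sqrt( 15) /15,36*sqrt( 3),43*pi ]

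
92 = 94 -2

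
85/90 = 17/18 = 0.94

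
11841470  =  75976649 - 64135179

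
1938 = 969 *2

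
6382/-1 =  - 6382+0/1 = -  6382.00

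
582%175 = 57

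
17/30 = 17/30=0.57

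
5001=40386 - 35385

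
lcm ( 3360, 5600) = 16800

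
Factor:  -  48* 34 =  - 1632 = - 2^5*3^1*17^1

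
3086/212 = 14 + 59/106 = 14.56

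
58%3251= 58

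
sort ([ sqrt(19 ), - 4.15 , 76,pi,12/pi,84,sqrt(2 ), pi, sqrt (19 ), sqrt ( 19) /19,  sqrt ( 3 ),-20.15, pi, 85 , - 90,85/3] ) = [ - 90, - 20.15, - 4.15, sqrt(19 ) /19,sqrt( 2 ),sqrt( 3 ),pi, pi,pi,12/pi,sqrt( 19 ),sqrt( 19 ), 85/3,76,  84, 85]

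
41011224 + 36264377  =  77275601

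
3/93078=1/31026 = 0.00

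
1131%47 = 3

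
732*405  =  296460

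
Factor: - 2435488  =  - 2^5*11^2*17^1*37^1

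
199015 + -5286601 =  - 5087586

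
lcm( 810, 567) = 5670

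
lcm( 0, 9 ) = 0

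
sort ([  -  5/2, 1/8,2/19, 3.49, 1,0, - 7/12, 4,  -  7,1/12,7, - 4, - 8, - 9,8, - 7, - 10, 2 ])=[ - 10, - 9,  -  8, - 7, - 7, - 4,-5/2,-7/12, 0, 1/12,  2/19, 1/8, 1, 2,  3.49, 4,7,8 ]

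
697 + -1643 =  - 946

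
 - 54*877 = - 47358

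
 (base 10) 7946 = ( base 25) CHL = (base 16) 1F0A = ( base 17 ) 1A87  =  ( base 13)3803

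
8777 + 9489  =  18266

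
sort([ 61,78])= [61,78 ] 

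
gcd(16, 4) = 4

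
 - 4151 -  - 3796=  - 355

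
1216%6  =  4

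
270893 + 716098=986991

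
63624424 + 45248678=108873102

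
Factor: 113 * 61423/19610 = 6940799/19610 = 2^( - 1)*5^(-1 )*37^( - 1 )*53^ ( - 1 )*113^1*239^1*257^1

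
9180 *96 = 881280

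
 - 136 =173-309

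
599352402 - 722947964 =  - 123595562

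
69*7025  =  484725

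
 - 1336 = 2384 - 3720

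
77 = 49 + 28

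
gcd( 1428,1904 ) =476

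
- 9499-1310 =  - 10809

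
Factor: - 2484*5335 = - 2^2*3^3*5^1 * 11^1*23^1*97^1 = - 13252140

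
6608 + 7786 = 14394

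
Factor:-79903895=-5^1*31^1*191^1*2699^1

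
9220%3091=3038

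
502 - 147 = 355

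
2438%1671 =767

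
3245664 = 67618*48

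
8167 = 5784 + 2383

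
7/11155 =7/11155 = 0.00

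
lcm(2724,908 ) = 2724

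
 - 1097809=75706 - 1173515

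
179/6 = 179/6= 29.83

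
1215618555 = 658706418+556912137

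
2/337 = 2/337 = 0.01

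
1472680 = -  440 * ( - 3347 ) 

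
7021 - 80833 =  - 73812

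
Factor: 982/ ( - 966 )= - 491/483 = - 3^( - 1 )*7^( - 1 )*23^ ( - 1)*491^1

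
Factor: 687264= 2^5*3^1*7159^1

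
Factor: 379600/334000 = 5^ (- 1) * 13^1*73^1* 167^( - 1 )= 949/835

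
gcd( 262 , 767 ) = 1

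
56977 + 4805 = 61782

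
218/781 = 218/781 = 0.28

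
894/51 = 17 + 9/17= 17.53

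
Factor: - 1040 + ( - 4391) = -5431^1 = - 5431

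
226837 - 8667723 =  - 8440886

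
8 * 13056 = 104448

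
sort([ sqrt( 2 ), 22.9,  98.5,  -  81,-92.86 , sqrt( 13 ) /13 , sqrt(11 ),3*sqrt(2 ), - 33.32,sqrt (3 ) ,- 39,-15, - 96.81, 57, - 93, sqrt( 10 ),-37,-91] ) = [-96.81, - 93, - 92.86,-91,-81,-39,-37,-33.32,  -  15, sqrt(13 ) /13, sqrt( 2), sqrt(3 ), sqrt( 10 ), sqrt(11), 3*sqrt( 2), 22.9, 57,98.5]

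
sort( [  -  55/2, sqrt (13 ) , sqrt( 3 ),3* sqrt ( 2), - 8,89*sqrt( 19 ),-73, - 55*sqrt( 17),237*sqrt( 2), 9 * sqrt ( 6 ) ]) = [ -55*sqrt( 17 ),  -  73, - 55/2,  -  8,sqrt(3), sqrt( 13 ),3*sqrt( 2 ),9*sqrt(6 ), 237*sqrt( 2 ),89*sqrt( 19) ] 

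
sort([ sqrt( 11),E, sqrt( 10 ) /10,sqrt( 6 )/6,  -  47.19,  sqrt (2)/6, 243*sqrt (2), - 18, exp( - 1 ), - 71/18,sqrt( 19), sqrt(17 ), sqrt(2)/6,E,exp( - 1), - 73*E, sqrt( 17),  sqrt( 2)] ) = [ - 73*E, - 47.19,-18, - 71/18,sqrt(2)/6 , sqrt( 2)/6,sqrt( 10) /10, exp( - 1),exp( - 1 ),  sqrt( 6 ) /6,sqrt( 2 ),E,E, sqrt( 11), sqrt( 17),sqrt( 17),sqrt( 19), 243*sqrt( 2 )]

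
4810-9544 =-4734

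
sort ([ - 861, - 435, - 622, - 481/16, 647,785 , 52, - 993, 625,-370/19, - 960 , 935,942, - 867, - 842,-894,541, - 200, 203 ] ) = [-993, - 960, - 894, - 867, - 861,-842, - 622, - 435, - 200, - 481/16, - 370/19, 52 , 203,541,625, 647, 785 , 935,942] 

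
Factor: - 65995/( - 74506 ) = 2^( - 1 )*5^1*67^1  *197^1*37253^( - 1) 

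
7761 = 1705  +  6056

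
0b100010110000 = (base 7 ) 6325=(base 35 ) 1SJ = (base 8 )4260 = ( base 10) 2224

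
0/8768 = 0 =0.00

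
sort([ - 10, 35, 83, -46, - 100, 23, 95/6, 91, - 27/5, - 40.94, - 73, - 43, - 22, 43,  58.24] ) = [ - 100, - 73, - 46, - 43, - 40.94, - 22, - 10 , - 27/5, 95/6,23, 35 , 43, 58.24, 83,91 ]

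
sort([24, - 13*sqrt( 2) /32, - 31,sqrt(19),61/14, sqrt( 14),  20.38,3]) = [ - 31,-13*sqrt( 2 ) /32, 3,sqrt( 14),61/14 , sqrt( 19),20.38, 24]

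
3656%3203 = 453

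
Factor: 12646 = 2^1*6323^1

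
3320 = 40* 83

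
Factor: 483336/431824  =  2^( - 1)*3^2*7^2*197^( - 1 )=441/394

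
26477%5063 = 1162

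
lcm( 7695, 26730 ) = 507870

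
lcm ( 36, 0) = 0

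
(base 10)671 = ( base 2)1010011111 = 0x29F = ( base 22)18b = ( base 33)kb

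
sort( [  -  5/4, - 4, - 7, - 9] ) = [ - 9 , - 7, - 4,-5/4] 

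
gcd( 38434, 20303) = 1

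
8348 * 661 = 5518028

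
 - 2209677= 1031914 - 3241591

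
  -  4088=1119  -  5207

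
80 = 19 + 61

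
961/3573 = 961/3573 = 0.27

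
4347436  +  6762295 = 11109731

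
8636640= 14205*608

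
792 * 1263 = 1000296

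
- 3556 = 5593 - 9149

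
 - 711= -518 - 193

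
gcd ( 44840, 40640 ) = 40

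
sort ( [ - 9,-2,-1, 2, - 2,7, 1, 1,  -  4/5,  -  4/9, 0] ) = [-9, - 2,-2, - 1,-4/5, - 4/9, 0, 1, 1,2, 7 ] 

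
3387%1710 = 1677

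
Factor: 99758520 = 2^3 * 3^3 * 5^1*92369^1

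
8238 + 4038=12276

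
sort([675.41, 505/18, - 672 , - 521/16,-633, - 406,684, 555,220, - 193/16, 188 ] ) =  [ -672, - 633,- 406, - 521/16, - 193/16,505/18 , 188, 220,555, 675.41, 684] 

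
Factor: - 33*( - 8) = 264 = 2^3 * 3^1*11^1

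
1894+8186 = 10080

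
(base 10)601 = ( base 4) 21121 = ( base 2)1001011001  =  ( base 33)I7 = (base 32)ip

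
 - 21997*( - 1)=21997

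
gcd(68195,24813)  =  1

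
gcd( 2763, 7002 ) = 9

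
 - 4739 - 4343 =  - 9082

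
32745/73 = 448+41/73 = 448.56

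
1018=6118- 5100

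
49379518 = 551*89618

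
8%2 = 0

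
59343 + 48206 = 107549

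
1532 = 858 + 674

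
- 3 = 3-6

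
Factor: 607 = 607^1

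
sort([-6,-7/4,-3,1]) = [-6, - 3, - 7/4,  1 ]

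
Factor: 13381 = 13381^1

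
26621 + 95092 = 121713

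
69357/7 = 9908+1/7= 9908.14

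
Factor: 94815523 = 11^1*8619593^1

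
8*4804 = 38432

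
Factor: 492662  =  2^1*313^1*787^1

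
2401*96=230496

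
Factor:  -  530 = - 2^1*5^1 * 53^1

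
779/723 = 779/723 = 1.08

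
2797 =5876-3079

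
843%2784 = 843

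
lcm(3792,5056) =15168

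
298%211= 87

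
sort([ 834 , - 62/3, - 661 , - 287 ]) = [ - 661,-287, - 62/3,  834 ]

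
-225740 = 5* ( - 45148) 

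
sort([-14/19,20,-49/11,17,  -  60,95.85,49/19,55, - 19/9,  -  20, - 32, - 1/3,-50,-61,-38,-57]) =[ -61, - 60,-57, - 50, - 38, - 32, - 20,-49/11,-19/9 ,  -  14/19,-1/3,49/19, 17,20,55 , 95.85]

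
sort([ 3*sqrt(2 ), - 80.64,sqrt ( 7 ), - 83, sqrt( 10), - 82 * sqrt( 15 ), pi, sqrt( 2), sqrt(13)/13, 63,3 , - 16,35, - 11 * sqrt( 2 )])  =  [ - 82*sqrt(15 ), - 83,  -  80.64, - 16, - 11*sqrt ( 2)  ,  sqrt(13 ) /13,sqrt(2 ),sqrt(7) , 3, pi,  sqrt( 10 ),3*sqrt( 2 ), 35,63 ]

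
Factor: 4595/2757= 5/3=3^ ( - 1) * 5^1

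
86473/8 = 86473/8 = 10809.12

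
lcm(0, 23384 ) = 0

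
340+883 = 1223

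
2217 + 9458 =11675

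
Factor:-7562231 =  - 61^1*151^1*821^1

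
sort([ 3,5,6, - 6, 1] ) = [ - 6,1, 3,5, 6] 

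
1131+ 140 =1271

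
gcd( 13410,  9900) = 90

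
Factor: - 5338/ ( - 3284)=2669/1642 = 2^(- 1 )  *  17^1*157^1*821^(-1 )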